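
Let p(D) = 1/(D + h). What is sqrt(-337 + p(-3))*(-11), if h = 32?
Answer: -22*I*sqrt(70847)/29 ≈ -201.92*I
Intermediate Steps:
p(D) = 1/(32 + D) (p(D) = 1/(D + 32) = 1/(32 + D))
sqrt(-337 + p(-3))*(-11) = sqrt(-337 + 1/(32 - 3))*(-11) = sqrt(-337 + 1/29)*(-11) = sqrt(-9772/29)*(-11) = (2*I*sqrt(70847)/29)*(-11) = -22*I*sqrt(70847)/29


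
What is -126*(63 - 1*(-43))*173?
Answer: -2310588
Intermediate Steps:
-126*(63 - 1*(-43))*173 = -126*(63 + 43)*173 = -126*106*173 = -13356*173 = -2310588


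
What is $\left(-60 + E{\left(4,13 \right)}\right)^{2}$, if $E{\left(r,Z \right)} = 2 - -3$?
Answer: $3025$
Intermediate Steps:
$E{\left(r,Z \right)} = 5$ ($E{\left(r,Z \right)} = 2 + 3 = 5$)
$\left(-60 + E{\left(4,13 \right)}\right)^{2} = \left(-60 + 5\right)^{2} = \left(-55\right)^{2} = 3025$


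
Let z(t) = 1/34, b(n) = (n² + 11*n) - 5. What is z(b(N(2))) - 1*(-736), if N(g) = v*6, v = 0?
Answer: 25025/34 ≈ 736.03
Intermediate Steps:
N(g) = 0 (N(g) = 0*6 = 0)
b(n) = -5 + n² + 11*n
z(t) = 1/34
z(b(N(2))) - 1*(-736) = 1/34 - 1*(-736) = 1/34 + 736 = 25025/34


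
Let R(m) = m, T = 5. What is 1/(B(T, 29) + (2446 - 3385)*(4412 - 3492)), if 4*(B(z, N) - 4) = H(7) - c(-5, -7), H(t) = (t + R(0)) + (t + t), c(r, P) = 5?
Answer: -1/863872 ≈ -1.1576e-6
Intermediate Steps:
H(t) = 3*t (H(t) = (t + 0) + (t + t) = t + 2*t = 3*t)
B(z, N) = 8 (B(z, N) = 4 + (3*7 - 1*5)/4 = 4 + (21 - 5)/4 = 4 + (1/4)*16 = 4 + 4 = 8)
1/(B(T, 29) + (2446 - 3385)*(4412 - 3492)) = 1/(8 + (2446 - 3385)*(4412 - 3492)) = 1/(8 - 939*920) = 1/(8 - 863880) = 1/(-863872) = -1/863872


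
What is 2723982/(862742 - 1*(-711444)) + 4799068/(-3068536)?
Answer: 100501396463/603805801462 ≈ 0.16645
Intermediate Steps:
2723982/(862742 - 1*(-711444)) + 4799068/(-3068536) = 2723982/(862742 + 711444) + 4799068*(-1/3068536) = 2723982/1574186 - 1199767/767134 = 2723982*(1/1574186) - 1199767/767134 = 1361991/787093 - 1199767/767134 = 100501396463/603805801462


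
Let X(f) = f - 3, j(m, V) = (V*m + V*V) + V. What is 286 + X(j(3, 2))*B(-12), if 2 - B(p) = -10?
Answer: 394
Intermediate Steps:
B(p) = 12 (B(p) = 2 - 1*(-10) = 2 + 10 = 12)
j(m, V) = V + V² + V*m (j(m, V) = (V*m + V²) + V = (V² + V*m) + V = V + V² + V*m)
X(f) = -3 + f
286 + X(j(3, 2))*B(-12) = 286 + (-3 + 2*(1 + 2 + 3))*12 = 286 + (-3 + 2*6)*12 = 286 + (-3 + 12)*12 = 286 + 9*12 = 286 + 108 = 394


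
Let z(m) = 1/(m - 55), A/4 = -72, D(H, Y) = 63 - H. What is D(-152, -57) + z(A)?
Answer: 73744/343 ≈ 215.00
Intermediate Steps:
A = -288 (A = 4*(-72) = -288)
z(m) = 1/(-55 + m)
D(-152, -57) + z(A) = (63 - 1*(-152)) + 1/(-55 - 288) = (63 + 152) + 1/(-343) = 215 - 1/343 = 73744/343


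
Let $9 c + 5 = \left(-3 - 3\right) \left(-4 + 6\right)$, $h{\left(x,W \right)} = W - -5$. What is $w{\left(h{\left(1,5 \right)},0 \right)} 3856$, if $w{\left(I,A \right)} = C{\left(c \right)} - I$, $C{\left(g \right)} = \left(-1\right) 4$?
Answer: $-53984$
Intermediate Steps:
$h{\left(x,W \right)} = 5 + W$ ($h{\left(x,W \right)} = W + 5 = 5 + W$)
$c = - \frac{17}{9}$ ($c = - \frac{5}{9} + \frac{\left(-3 - 3\right) \left(-4 + 6\right)}{9} = - \frac{5}{9} + \frac{\left(-6\right) 2}{9} = - \frac{5}{9} + \frac{1}{9} \left(-12\right) = - \frac{5}{9} - \frac{4}{3} = - \frac{17}{9} \approx -1.8889$)
$C{\left(g \right)} = -4$
$w{\left(I,A \right)} = -4 - I$
$w{\left(h{\left(1,5 \right)},0 \right)} 3856 = \left(-4 - \left(5 + 5\right)\right) 3856 = \left(-4 - 10\right) 3856 = \left(-14\right) 3856 = -53984$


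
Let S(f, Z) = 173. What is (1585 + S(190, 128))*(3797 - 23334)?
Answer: -34346046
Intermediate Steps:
(1585 + S(190, 128))*(3797 - 23334) = (1585 + 173)*(3797 - 23334) = 1758*(-19537) = -34346046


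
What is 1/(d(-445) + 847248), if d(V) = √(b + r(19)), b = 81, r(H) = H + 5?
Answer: 282416/239276391133 - √105/717829173399 ≈ 1.1803e-6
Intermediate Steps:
r(H) = 5 + H
d(V) = √105 (d(V) = √(81 + (5 + 19)) = √(81 + 24) = √105)
1/(d(-445) + 847248) = 1/(√105 + 847248) = 1/(847248 + √105)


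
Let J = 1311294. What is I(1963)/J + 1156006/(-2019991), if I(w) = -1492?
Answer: -759438779168/1324401039177 ≈ -0.57342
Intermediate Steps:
I(1963)/J + 1156006/(-2019991) = -1492/1311294 + 1156006/(-2019991) = -1492*1/1311294 + 1156006*(-1/2019991) = -746/655647 - 1156006/2019991 = -759438779168/1324401039177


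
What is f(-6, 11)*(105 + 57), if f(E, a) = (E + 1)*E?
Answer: 4860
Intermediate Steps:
f(E, a) = E*(1 + E) (f(E, a) = (1 + E)*E = E*(1 + E))
f(-6, 11)*(105 + 57) = (-6*(1 - 6))*(105 + 57) = -6*(-5)*162 = 30*162 = 4860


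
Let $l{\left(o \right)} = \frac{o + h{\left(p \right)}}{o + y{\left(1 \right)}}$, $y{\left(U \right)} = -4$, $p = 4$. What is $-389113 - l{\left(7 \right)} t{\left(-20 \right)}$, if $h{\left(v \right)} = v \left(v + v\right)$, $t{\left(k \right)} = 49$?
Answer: $-389750$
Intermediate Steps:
$h{\left(v \right)} = 2 v^{2}$ ($h{\left(v \right)} = v 2 v = 2 v^{2}$)
$l{\left(o \right)} = \frac{32 + o}{-4 + o}$ ($l{\left(o \right)} = \frac{o + 2 \cdot 4^{2}}{o - 4} = \frac{o + 2 \cdot 16}{-4 + o} = \frac{o + 32}{-4 + o} = \frac{32 + o}{-4 + o}$)
$-389113 - l{\left(7 \right)} t{\left(-20 \right)} = -389113 - \frac{32 + 7}{-4 + 7} \cdot 49 = -389113 - \frac{1}{3} \cdot 39 \cdot 49 = -389113 - 13 \cdot 49 = -389113 - 637 = -389750$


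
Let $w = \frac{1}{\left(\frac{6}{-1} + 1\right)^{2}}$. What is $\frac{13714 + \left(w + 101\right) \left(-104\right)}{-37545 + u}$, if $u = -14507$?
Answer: $- \frac{3643}{59150} \approx -0.061589$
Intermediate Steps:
$w = \frac{1}{25}$ ($w = \frac{1}{\left(6 \left(-1\right) + 1\right)^{2}} = \frac{1}{\left(-6 + 1\right)^{2}} = \frac{1}{\left(-5\right)^{2}} = \frac{1}{25} \approx 0.04$)
$\frac{13714 + \left(w + 101\right) \left(-104\right)}{-37545 + u} = \frac{13714 + \left(\frac{1}{25} + 101\right) \left(-104\right)}{-37545 - 14507} = \frac{13714 + \frac{2526}{25} \left(-104\right)}{-52052} = \left(13714 - \frac{262704}{25}\right) \left(- \frac{1}{52052}\right) = \frac{80146}{25} \left(- \frac{1}{52052}\right) = - \frac{3643}{59150}$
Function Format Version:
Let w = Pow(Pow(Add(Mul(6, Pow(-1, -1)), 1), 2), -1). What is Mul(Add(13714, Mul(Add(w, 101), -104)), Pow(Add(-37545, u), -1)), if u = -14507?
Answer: Rational(-3643, 59150) ≈ -0.061589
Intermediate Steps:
w = Rational(1, 25) (w = Pow(Pow(Add(Mul(6, -1), 1), 2), -1) = Pow(Pow(Add(-6, 1), 2), -1) = Pow(Pow(-5, 2), -1) = Pow(25, -1) = Rational(1, 25) ≈ 0.040000)
Mul(Add(13714, Mul(Add(w, 101), -104)), Pow(Add(-37545, u), -1)) = Mul(Add(13714, Mul(Add(Rational(1, 25), 101), -104)), Pow(Add(-37545, -14507), -1)) = Mul(Add(13714, Mul(Rational(2526, 25), -104)), Pow(-52052, -1)) = Mul(Add(13714, Rational(-262704, 25)), Rational(-1, 52052)) = Mul(Rational(80146, 25), Rational(-1, 52052)) = Rational(-3643, 59150)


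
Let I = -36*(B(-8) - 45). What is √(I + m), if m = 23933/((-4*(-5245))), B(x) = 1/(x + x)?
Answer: √178638080810/10490 ≈ 40.291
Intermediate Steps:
B(x) = 1/(2*x)
I = 6489/4 (I = -36*((½)/(-8) - 45) = -36*((½)*(-⅛) - 45) = -36*(-1/16 - 45) = -36*(-721/16) = 6489/4 ≈ 1622.3)
m = 23933/20980 ≈ 1.1408
√(I + m) = √(6489/4 + 23933/20980) = √(17029369/10490) = √178638080810/10490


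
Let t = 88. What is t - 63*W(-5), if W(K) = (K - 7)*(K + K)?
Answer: -7472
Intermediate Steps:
W(K) = 2*K*(-7 + K) (W(K) = (-7 + K)*(2*K) = 2*K*(-7 + K))
t - 63*W(-5) = 88 - 126*(-5)*(-7 - 5) = 88 - 126*(-5)*(-12) = 88 - 63*120 = 88 - 7560 = -7472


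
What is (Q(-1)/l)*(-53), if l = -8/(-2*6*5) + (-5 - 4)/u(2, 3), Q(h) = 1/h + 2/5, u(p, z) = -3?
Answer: 477/47 ≈ 10.149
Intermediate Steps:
Q(h) = ⅖ + 1/h (Q(h) = 1/h + 2*(⅕) = 1/h + ⅖ = ⅖ + 1/h)
l = 47/15 (l = -8/(-2*6*5) + (-5 - 4)/(-3) = -8/((-12*5)) - 9*(-⅓) = -8/(-60) + 3 = -8*(-1/60) + 3 = 2/15 + 3 = 47/15 ≈ 3.1333)
(Q(-1)/l)*(-53) = ((⅖ + 1/(-1))/(47/15))*(-53) = ((⅖ - 1)*(15/47))*(-53) = -⅗*15/47*(-53) = -9/47*(-53) = 477/47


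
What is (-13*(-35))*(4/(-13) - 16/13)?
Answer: -700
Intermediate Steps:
(-13*(-35))*(4/(-13) - 16/13) = 455*(4*(-1/13) - 16*1/13) = 455*(-4/13 - 16/13) = 455*(-20/13) = -700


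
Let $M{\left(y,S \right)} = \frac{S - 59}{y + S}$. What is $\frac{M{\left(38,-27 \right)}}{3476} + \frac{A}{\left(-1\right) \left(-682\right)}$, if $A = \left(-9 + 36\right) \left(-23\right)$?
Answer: $- \frac{270491}{296329} \approx -0.91281$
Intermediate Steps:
$A = -621$ ($A = 27 \left(-23\right) = -621$)
$M{\left(y,S \right)} = \frac{-59 + S}{S + y}$
$\frac{M{\left(38,-27 \right)}}{3476} + \frac{A}{\left(-1\right) \left(-682\right)} = \frac{\frac{1}{-27 + 38} \left(-59 - 27\right)}{3476} - \frac{621}{\left(-1\right) \left(-682\right)} = \frac{1}{11} \left(-86\right) \frac{1}{3476} - \frac{621}{682} = \left(- \frac{86}{11}\right) \frac{1}{3476} - \frac{621}{682} = - \frac{43}{19118} - \frac{621}{682} = - \frac{270491}{296329}$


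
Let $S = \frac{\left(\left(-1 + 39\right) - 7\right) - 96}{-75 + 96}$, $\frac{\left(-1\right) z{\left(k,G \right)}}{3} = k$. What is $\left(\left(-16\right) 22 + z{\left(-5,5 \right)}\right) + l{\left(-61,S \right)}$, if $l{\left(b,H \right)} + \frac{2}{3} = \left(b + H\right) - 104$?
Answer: $- \frac{10621}{21} \approx -505.76$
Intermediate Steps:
$z{\left(k,G \right)} = - 3 k$
$S = - \frac{65}{21}$ ($S = \frac{\left(38 - 7\right) - 96}{21} = \left(31 - 96\right) \frac{1}{21} = \left(-65\right) \frac{1}{21} = - \frac{65}{21} \approx -3.0952$)
$l{\left(b,H \right)} = - \frac{314}{3} + H + b$ ($l{\left(b,H \right)} = - \frac{2}{3} - \left(104 - H - b\right) = - \frac{2}{3} + \left(-104 + H + b\right) = - \frac{314}{3} + H + b$)
$\left(\left(-16\right) 22 + z{\left(-5,5 \right)}\right) + l{\left(-61,S \right)} = \left(\left(-16\right) 22 - -15\right) - \frac{3544}{21} = \left(-352 + 15\right) - \frac{3544}{21} = -337 - \frac{3544}{21} = - \frac{10621}{21}$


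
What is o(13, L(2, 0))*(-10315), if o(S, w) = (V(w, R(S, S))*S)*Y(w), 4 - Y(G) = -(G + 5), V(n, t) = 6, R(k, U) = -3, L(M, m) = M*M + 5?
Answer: -14482260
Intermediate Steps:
L(M, m) = 5 + M² (L(M, m) = M² + 5 = 5 + M²)
Y(G) = 9 + G (Y(G) = 4 - (-1)*(G + 5) = 4 - (-1)*(5 + G) = 4 - (-5 - G) = 4 + (5 + G) = 9 + G)
o(S, w) = 6*S*(9 + w) (o(S, w) = (6*S)*(9 + w) = 6*S*(9 + w))
o(13, L(2, 0))*(-10315) = (6*13*(9 + (5 + 2²)))*(-10315) = (6*13*(9 + (5 + 4)))*(-10315) = (6*13*(9 + 9))*(-10315) = (6*13*18)*(-10315) = 1404*(-10315) = -14482260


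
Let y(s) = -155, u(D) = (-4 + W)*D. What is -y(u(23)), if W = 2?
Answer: 155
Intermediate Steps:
u(D) = -2*D (u(D) = (-4 + 2)*D = -2*D)
-y(u(23)) = -1*(-155) = 155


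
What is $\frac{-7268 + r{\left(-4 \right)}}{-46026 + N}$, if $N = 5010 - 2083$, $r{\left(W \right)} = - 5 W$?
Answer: $\frac{7248}{43099} \approx 0.16817$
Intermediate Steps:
$N = 2927$
$\frac{-7268 + r{\left(-4 \right)}}{-46026 + N} = \frac{-7268 - -20}{-46026 + 2927} = \frac{-7268 + 20}{-43099} = \left(-7248\right) \left(- \frac{1}{43099}\right) = \frac{7248}{43099}$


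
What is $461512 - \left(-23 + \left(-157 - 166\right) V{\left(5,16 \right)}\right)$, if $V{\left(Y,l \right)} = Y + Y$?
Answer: $464765$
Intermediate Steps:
$V{\left(Y,l \right)} = 2 Y$
$461512 - \left(-23 + \left(-157 - 166\right) V{\left(5,16 \right)}\right) = 461512 - \left(-23 + \left(-157 - 166\right) 2 \cdot 5\right) = 461512 - \left(-23 + \left(-157 - 166\right) 10\right) = 461512 - \left(-23 - 3230\right) = 461512 - -3253 = 461512 + 3253 = 464765$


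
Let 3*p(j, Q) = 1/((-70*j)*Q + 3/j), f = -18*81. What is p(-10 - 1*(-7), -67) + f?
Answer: -61546555/42213 ≈ -1458.0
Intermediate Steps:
f = -1458
p(j, Q) = 1/(3*(3/j - 70*Q*j)) (p(j, Q) = 1/(3*((-70*j)*Q + 3/j)) = 1/(3*(-70*Q*j + 3/j)) = 1/(3*(3/j - 70*Q*j)))
p(-10 - 1*(-7), -67) + f = -(-10 - 1*(-7))/(-9 + 210*(-67)*(-10 - 1*(-7))**2) - 1458 = -(-10 + 7)/(-9 + 210*(-67)*(-10 + 7)**2) - 1458 = -1*(-3)/(-9 + 210*(-67)*(-3)**2) - 1458 = -1*(-3)/(-9 + 210*(-67)*9) - 1458 = -1*(-3)/(-9 - 126630) - 1458 = -1*(-3)/(-126639) - 1458 = -1*(-3)*(-1/126639) - 1458 = -1/42213 - 1458 = -61546555/42213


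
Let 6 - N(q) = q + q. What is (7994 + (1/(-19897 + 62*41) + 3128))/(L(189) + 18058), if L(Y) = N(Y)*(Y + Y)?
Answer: -193022309/2126994090 ≈ -0.090749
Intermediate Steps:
N(q) = 6 - 2*q (N(q) = 6 - (q + q) = 6 - 2*q)
L(Y) = 2*Y*(6 - 2*Y) (L(Y) = (6 - 2*Y)*(Y + Y) = (6 - 2*Y)*(2*Y) = 2*Y*(6 - 2*Y))
(7994 + (1/(-19897 + 62*41) + 3128))/(L(189) + 18058) = (7994 + (1/(-19897 + 62*41) + 3128))/(4*189*(3 - 1*189) + 18058) = (7994 + (1/(-19897 + 2542) + 3128))/(4*189*(3 - 189) + 18058) = (7994 + (1/(-17355) + 3128))/(4*189*(-186) + 18058) = (7994 + (-1/17355 + 3128))/(-140616 + 18058) = (7994 + 54286439/17355)/(-122558) = (193022309/17355)*(-1/122558) = -193022309/2126994090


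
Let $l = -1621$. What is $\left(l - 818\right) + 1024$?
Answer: $-1415$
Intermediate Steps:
$\left(l - 818\right) + 1024 = \left(-1621 - 818\right) + 1024 = -2439 + 1024 = -1415$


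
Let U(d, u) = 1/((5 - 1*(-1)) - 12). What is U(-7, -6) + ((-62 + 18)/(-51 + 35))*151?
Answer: 4981/12 ≈ 415.08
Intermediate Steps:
U(d, u) = -⅙ (U(d, u) = 1/((5 + 1) - 12) = 1/(6 - 12) = 1/(-6) = -⅙)
U(-7, -6) + ((-62 + 18)/(-51 + 35))*151 = -⅙ + ((-62 + 18)/(-51 + 35))*151 = -⅙ - 44/(-16)*151 = -⅙ - 44*(-1/16)*151 = -⅙ + (11/4)*151 = -⅙ + 1661/4 = 4981/12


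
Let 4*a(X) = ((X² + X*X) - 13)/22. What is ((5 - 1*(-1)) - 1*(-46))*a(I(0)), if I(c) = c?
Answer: -169/22 ≈ -7.6818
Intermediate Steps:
a(X) = -13/88 + X²/44 (a(X) = (((X² + X*X) - 13)/22)/4 = (((X² + X²) - 13)*(1/22))/4 = ((2*X² - 13)*(1/22))/4 = ((-13 + 2*X²)*(1/22))/4 = (-13/22 + X²/11)/4 = -13/88 + X²/44)
((5 - 1*(-1)) - 1*(-46))*a(I(0)) = ((5 - 1*(-1)) - 1*(-46))*(-13/88 + (1/44)*0²) = ((5 + 1) + 46)*(-13/88 + (1/44)*0) = (6 + 46)*(-13/88 + 0) = 52*(-13/88) = -169/22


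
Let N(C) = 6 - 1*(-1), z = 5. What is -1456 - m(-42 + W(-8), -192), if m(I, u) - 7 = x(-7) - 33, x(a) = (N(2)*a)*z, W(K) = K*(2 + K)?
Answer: -1185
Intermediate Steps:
N(C) = 7 (N(C) = 6 + 1 = 7)
x(a) = 35*a (x(a) = (7*a)*5 = 35*a)
m(I, u) = -271 (m(I, u) = 7 + (35*(-7) - 33) = 7 + (-245 - 33) = 7 - 278 = -271)
-1456 - m(-42 + W(-8), -192) = -1456 - 1*(-271) = -1456 + 271 = -1185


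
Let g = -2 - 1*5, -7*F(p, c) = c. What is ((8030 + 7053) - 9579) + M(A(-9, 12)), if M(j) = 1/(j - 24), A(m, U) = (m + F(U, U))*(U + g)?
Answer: 2988665/543 ≈ 5504.0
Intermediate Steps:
F(p, c) = -c/7
g = -7 (g = -2 - 5 = -7)
A(m, U) = (-7 + U)*(m - U/7) (A(m, U) = (m - U/7)*(U - 7) = (m - U/7)*(-7 + U) = (-7 + U)*(m - U/7))
M(j) = 1/(-24 + j)
((8030 + 7053) - 9579) + M(A(-9, 12)) = ((8030 + 7053) - 9579) + 1/(-24 + (12 - 7*(-9) - 1/7*12**2 + 12*(-9))) = (15083 - 9579) + 1/(-24 + (12 + 63 - 1/7*144 - 108)) = 5504 + 1/(-24 + (12 + 63 - 144/7 - 108)) = 5504 + 1/(-24 - 375/7) = 5504 + 1/(-543/7) = 5504 - 7/543 = 2988665/543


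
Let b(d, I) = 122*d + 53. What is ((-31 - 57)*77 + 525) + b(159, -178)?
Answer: 13200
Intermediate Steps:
b(d, I) = 53 + 122*d
((-31 - 57)*77 + 525) + b(159, -178) = ((-31 - 57)*77 + 525) + (53 + 122*159) = (-88*77 + 525) + (53 + 19398) = (-6776 + 525) + 19451 = -6251 + 19451 = 13200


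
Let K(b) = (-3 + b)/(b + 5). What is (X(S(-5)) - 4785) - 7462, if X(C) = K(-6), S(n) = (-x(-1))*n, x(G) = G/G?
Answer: -12238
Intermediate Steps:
x(G) = 1
K(b) = (-3 + b)/(5 + b)
S(n) = -n (S(n) = (-1*1)*n = -n)
X(C) = 9 (X(C) = (-3 - 6)/(5 - 6) = -9/(-1) = -1*(-9) = 9)
(X(S(-5)) - 4785) - 7462 = (9 - 4785) - 7462 = -4776 - 7462 = -12238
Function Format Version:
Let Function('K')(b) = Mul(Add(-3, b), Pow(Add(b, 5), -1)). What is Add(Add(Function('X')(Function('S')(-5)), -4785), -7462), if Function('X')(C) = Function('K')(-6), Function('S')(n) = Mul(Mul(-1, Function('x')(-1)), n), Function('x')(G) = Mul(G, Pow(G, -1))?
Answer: -12238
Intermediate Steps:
Function('x')(G) = 1
Function('K')(b) = Mul(Pow(Add(5, b), -1), Add(-3, b)) (Function('K')(b) = Mul(Add(-3, b), Pow(Add(5, b), -1)) = Mul(Pow(Add(5, b), -1), Add(-3, b)))
Function('S')(n) = Mul(-1, n) (Function('S')(n) = Mul(Mul(-1, 1), n) = Mul(-1, n))
Function('X')(C) = 9 (Function('X')(C) = Mul(Pow(Add(5, -6), -1), Add(-3, -6)) = Mul(Pow(-1, -1), -9) = Mul(-1, -9) = 9)
Add(Add(Function('X')(Function('S')(-5)), -4785), -7462) = Add(Add(9, -4785), -7462) = Add(-4776, -7462) = -12238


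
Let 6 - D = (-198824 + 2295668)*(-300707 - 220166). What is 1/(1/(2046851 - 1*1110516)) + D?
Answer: 1092190361153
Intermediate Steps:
D = 1092189424818 (D = 6 - (-198824 + 2295668)*(-300707 - 220166) = 6 - 2096844*(-520873) = 6 - 1*(-1092189424812) = 6 + 1092189424812 = 1092189424818)
1/(1/(2046851 - 1*1110516)) + D = 1/(1/(2046851 - 1*1110516)) + 1092189424818 = 1/(1/(2046851 - 1110516)) + 1092189424818 = 1/(1/936335) + 1092189424818 = 936335 + 1092189424818 = 1092190361153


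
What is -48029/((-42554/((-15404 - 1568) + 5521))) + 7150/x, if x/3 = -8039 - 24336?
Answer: -2136684777359/165322290 ≈ -12924.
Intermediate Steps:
x = -97125 (x = 3*(-8039 - 24336) = 3*(-32375) = -97125)
-48029/((-42554/((-15404 - 1568) + 5521))) + 7150/x = -48029/((-42554/((-15404 - 1568) + 5521))) + 7150/(-97125) = -48029/((-42554/(-16972 + 5521))) + 7150*(-1/97125) = -48029/((-42554/(-11451))) - 286/3885 = -48029/((-42554*(-1/11451))) - 286/3885 = -48029/42554/11451 - 286/3885 = -48029*11451/42554 - 286/3885 = -549980079/42554 - 286/3885 = -2136684777359/165322290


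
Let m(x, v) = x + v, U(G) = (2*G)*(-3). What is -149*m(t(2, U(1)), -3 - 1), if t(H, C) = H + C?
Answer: 1192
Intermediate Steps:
U(G) = -6*G
t(H, C) = C + H
m(x, v) = v + x
-149*m(t(2, U(1)), -3 - 1) = -149*((-3 - 1) + (-6*1 + 2)) = -149*(-4 + (-6 + 2)) = -149*(-4 - 4) = -149*(-8) = 1192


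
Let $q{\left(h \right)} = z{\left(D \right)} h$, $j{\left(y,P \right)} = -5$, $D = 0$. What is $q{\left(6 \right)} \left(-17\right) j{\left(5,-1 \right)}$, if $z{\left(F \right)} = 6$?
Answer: $3060$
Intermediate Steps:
$q{\left(h \right)} = 6 h$
$q{\left(6 \right)} \left(-17\right) j{\left(5,-1 \right)} = 6 \cdot 6 \left(-17\right) \left(-5\right) = 36 \left(-17\right) \left(-5\right) = \left(-612\right) \left(-5\right) = 3060$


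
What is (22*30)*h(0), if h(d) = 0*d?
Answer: 0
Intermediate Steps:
h(d) = 0
(22*30)*h(0) = (22*30)*0 = 660*0 = 0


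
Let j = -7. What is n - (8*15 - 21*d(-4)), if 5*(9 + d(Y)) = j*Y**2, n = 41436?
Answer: 203283/5 ≈ 40657.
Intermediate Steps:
d(Y) = -9 - 7*Y**2/5 (d(Y) = -9 + (-7*Y**2)/5 = -9 - 7*Y**2/5)
n - (8*15 - 21*d(-4)) = 41436 - (8*15 - 21*(-9 - 7/5*(-4)**2)) = 41436 - (120 - 21*(-9 - 7/5*16)) = 41436 - (120 - 21*(-9 - 112/5)) = 41436 - (120 - 21*(-157/5)) = 41436 - (120 + 3297/5) = 41436 - 1*3897/5 = 41436 - 3897/5 = 203283/5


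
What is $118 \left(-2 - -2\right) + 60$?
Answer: $60$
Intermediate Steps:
$118 \left(-2 - -2\right) + 60 = 118 \left(-2 + 2\right) + 60 = 118 \cdot 0 + 60 = 0 + 60 = 60$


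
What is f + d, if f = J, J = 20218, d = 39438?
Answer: 59656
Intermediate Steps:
f = 20218
f + d = 20218 + 39438 = 59656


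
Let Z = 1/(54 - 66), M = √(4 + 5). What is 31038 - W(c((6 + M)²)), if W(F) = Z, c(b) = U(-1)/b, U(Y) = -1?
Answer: 372457/12 ≈ 31038.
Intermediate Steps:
M = 3 (M = √9 = 3)
Z = -1/12 (Z = 1/(-12) = -1/12 ≈ -0.083333)
c(b) = -1/b
W(F) = -1/12
31038 - W(c((6 + M)²)) = 31038 - 1*(-1/12) = 31038 + 1/12 = 372457/12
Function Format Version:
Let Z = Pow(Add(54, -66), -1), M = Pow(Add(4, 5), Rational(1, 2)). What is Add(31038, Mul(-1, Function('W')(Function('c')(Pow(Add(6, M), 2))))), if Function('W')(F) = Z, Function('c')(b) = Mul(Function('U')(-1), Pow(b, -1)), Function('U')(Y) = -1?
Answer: Rational(372457, 12) ≈ 31038.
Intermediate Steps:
M = 3 (M = Pow(9, Rational(1, 2)) = 3)
Z = Rational(-1, 12) (Z = Pow(-12, -1) = Rational(-1, 12) ≈ -0.083333)
Function('c')(b) = Mul(-1, Pow(b, -1))
Function('W')(F) = Rational(-1, 12)
Add(31038, Mul(-1, Function('W')(Function('c')(Pow(Add(6, M), 2))))) = Add(31038, Mul(-1, Rational(-1, 12))) = Add(31038, Rational(1, 12)) = Rational(372457, 12)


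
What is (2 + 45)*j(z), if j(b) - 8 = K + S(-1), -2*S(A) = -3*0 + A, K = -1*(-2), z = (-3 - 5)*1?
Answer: 987/2 ≈ 493.50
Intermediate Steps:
z = -8 (z = -8*1 = -8)
K = 2
S(A) = -A/2 (S(A) = -(-3*0 + A)/2 = -(0 + A)/2 = -A/2)
j(b) = 21/2 (j(b) = 8 + (2 - 1/2*(-1)) = 8 + (2 + 1/2) = 8 + 5/2 = 21/2)
(2 + 45)*j(z) = (2 + 45)*(21/2) = 47*(21/2) = 987/2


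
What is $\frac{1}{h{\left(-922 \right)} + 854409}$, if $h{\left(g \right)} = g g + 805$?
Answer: $\frac{1}{1705298} \approx 5.8641 \cdot 10^{-7}$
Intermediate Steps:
$h{\left(g \right)} = 805 + g^{2}$ ($h{\left(g \right)} = g^{2} + 805 = 805 + g^{2}$)
$\frac{1}{h{\left(-922 \right)} + 854409} = \frac{1}{\left(805 + \left(-922\right)^{2}\right) + 854409} = \frac{1}{\left(805 + 850084\right) + 854409} = \frac{1}{850889 + 854409} = \frac{1}{1705298}$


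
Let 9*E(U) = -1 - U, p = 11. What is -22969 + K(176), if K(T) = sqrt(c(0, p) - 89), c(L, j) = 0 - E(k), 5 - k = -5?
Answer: -22969 + I*sqrt(790)/3 ≈ -22969.0 + 9.369*I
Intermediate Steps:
k = 10 (k = 5 - 1*(-5) = 5 + 5 = 10)
E(U) = -1/9 - U/9 (E(U) = (-1 - U)/9 = -1/9 - U/9)
c(L, j) = 11/9 (c(L, j) = 0 - (-1/9 - 1/9*10) = 0 - (-1/9 - 10/9) = 0 - 1*(-11/9) = 0 + 11/9 = 11/9)
K(T) = I*sqrt(790)/3 (K(T) = sqrt(11/9 - 89) = sqrt(-790/9) = I*sqrt(790)/3)
-22969 + K(176) = -22969 + I*sqrt(790)/3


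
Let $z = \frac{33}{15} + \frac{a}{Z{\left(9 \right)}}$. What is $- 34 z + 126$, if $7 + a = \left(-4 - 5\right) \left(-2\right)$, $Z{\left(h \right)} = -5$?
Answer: $126$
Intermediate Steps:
$a = 11$ ($a = -7 + \left(-4 - 5\right) \left(-2\right) = -7 - -18 = -7 + 18 = 11$)
$z = 0$ ($z = \frac{33}{15} + \frac{11}{-5} = 33 \cdot \frac{1}{15} + 11 \left(- \frac{1}{5}\right) = \frac{11}{5} - \frac{11}{5} = 0$)
$- 34 z + 126 = \left(-34\right) 0 + 126 = 0 + 126 = 126$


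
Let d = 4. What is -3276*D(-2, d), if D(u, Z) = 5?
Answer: -16380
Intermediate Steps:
-3276*D(-2, d) = -3276*5 = -16380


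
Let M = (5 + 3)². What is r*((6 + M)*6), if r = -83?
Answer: -34860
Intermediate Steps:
M = 64 (M = 8² = 64)
r*((6 + M)*6) = -83*(6 + 64)*6 = -5810*6 = -83*420 = -34860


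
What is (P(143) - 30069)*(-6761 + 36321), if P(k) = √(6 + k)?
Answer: -888839640 + 29560*√149 ≈ -8.8848e+8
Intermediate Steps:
(P(143) - 30069)*(-6761 + 36321) = (√(6 + 143) - 30069)*(-6761 + 36321) = (√149 - 30069)*29560 = (-30069 + √149)*29560 = -888839640 + 29560*√149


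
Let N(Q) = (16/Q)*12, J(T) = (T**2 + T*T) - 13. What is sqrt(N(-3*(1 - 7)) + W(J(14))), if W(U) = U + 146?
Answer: sqrt(4821)/3 ≈ 23.144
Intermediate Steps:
J(T) = -13 + 2*T**2 (J(T) = (T**2 + T**2) - 13 = 2*T**2 - 13 = -13 + 2*T**2)
W(U) = 146 + U
N(Q) = 192/Q
sqrt(N(-3*(1 - 7)) + W(J(14))) = sqrt(192/((-3*(1 - 7))) + (146 + (-13 + 2*14**2))) = sqrt(192/((-3*(-6))) + (146 + (-13 + 2*196))) = sqrt(192/18 + (146 + (-13 + 392))) = sqrt(192*(1/18) + (146 + 379)) = sqrt(32/3 + 525) = sqrt(1607/3) = sqrt(4821)/3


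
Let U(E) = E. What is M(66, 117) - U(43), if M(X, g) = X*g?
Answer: 7679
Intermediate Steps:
M(66, 117) - U(43) = 66*117 - 1*43 = 7722 - 43 = 7679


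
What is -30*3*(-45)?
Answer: 4050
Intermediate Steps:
-30*3*(-45) = -6*15*(-45) = -90*(-45) = 4050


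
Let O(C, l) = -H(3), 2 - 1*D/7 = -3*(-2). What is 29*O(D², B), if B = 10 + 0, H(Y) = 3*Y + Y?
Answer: -348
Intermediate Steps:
H(Y) = 4*Y
D = -28 (D = 14 - (-21)*(-2) = 14 - 7*6 = 14 - 42 = -28)
B = 10
O(C, l) = -12 (O(C, l) = -4*3 = -1*12 = -12)
29*O(D², B) = 29*(-12) = -348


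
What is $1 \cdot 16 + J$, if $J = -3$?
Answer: $13$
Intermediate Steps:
$1 \cdot 16 + J = 1 \cdot 16 - 3 = 16 - 3 = 13$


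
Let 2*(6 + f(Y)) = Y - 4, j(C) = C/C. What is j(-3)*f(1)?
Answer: -15/2 ≈ -7.5000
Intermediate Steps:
j(C) = 1
f(Y) = -8 + Y/2 (f(Y) = -6 + (Y - 4)/2 = -6 + (-4 + Y)/2 = -6 + (-2 + Y/2) = -8 + Y/2)
j(-3)*f(1) = 1*(-8 + (½)*1) = 1*(-8 + ½) = 1*(-15/2) = -15/2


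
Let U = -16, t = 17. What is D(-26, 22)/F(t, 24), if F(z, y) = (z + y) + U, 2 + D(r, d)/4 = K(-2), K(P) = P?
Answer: -16/25 ≈ -0.64000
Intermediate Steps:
D(r, d) = -16 (D(r, d) = -8 + 4*(-2) = -8 - 8 = -16)
F(z, y) = -16 + y + z (F(z, y) = (z + y) - 16 = (y + z) - 16 = -16 + y + z)
D(-26, 22)/F(t, 24) = -16/(-16 + 24 + 17) = -16/25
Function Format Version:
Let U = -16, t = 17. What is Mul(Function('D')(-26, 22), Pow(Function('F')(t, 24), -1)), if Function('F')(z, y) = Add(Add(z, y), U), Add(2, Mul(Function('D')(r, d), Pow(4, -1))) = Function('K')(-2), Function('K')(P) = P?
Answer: Rational(-16, 25) ≈ -0.64000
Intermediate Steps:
Function('D')(r, d) = -16 (Function('D')(r, d) = Add(-8, Mul(4, -2)) = Add(-8, -8) = -16)
Function('F')(z, y) = Add(-16, y, z) (Function('F')(z, y) = Add(Add(z, y), -16) = Add(Add(y, z), -16) = Add(-16, y, z))
Mul(Function('D')(-26, 22), Pow(Function('F')(t, 24), -1)) = Mul(-16, Pow(Add(-16, 24, 17), -1)) = Mul(-16, Pow(25, -1)) = Mul(-16, Rational(1, 25)) = Rational(-16, 25)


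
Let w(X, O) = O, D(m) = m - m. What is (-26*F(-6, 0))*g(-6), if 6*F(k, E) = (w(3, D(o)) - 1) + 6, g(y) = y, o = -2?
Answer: 130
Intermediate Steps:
D(m) = 0
F(k, E) = ⅚ (F(k, E) = ((0 - 1) + 6)/6 = (-1 + 6)/6 = (⅙)*5 = ⅚)
(-26*F(-6, 0))*g(-6) = -26*⅚*(-6) = -65/3*(-6) = 130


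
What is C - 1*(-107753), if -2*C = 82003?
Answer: 133503/2 ≈ 66752.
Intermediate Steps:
C = -82003/2 (C = -½*82003 = -82003/2 ≈ -41002.)
C - 1*(-107753) = -82003/2 - 1*(-107753) = -82003/2 + 107753 = 133503/2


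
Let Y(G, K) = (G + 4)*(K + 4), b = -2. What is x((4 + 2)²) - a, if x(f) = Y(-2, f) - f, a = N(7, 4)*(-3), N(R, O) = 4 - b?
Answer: 62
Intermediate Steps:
N(R, O) = 6 (N(R, O) = 4 - 1*(-2) = 4 + 2 = 6)
Y(G, K) = (4 + G)*(4 + K)
a = -18 (a = 6*(-3) = -18)
x(f) = 8 + f (x(f) = (16 + 4*(-2) + 4*f - 2*f) - f = (16 - 8 + 4*f - 2*f) - f = (8 + 2*f) - f = 8 + f)
x((4 + 2)²) - a = (8 + (4 + 2)²) - 1*(-18) = (8 + 6²) + 18 = (8 + 36) + 18 = 44 + 18 = 62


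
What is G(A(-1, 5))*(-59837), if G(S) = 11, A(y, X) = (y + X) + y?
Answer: -658207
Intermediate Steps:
A(y, X) = X + 2*y (A(y, X) = (X + y) + y = X + 2*y)
G(A(-1, 5))*(-59837) = 11*(-59837) = -658207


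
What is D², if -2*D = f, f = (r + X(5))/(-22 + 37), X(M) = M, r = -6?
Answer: 1/900 ≈ 0.0011111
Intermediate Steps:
f = -1/15 (f = (-6 + 5)/(-22 + 37) = -1/15 ≈ -0.066667)
D = 1/30 (D = -½*(-1/15) = 1/30 ≈ 0.033333)
D² = (1/30)² = 1/900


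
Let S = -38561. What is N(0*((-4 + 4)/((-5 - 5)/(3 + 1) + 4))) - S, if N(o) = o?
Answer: 38561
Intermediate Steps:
N(0*((-4 + 4)/((-5 - 5)/(3 + 1) + 4))) - S = 0*((-4 + 4)/((-5 - 5)/(3 + 1) + 4)) - 1*(-38561) = 0*(0/(-10/4 + 4)) + 38561 = 0*(0/(-10*¼ + 4)) + 38561 = 0*(0/(-5/2 + 4)) + 38561 = 0*(0/(3/2)) + 38561 = 0*(0*(⅔)) + 38561 = 0*0 + 38561 = 0 + 38561 = 38561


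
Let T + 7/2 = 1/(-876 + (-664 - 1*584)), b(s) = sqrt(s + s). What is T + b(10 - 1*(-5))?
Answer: -7435/2124 + sqrt(30) ≈ 1.9768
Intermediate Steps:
b(s) = sqrt(2)*sqrt(s) (b(s) = sqrt(2*s) = sqrt(2)*sqrt(s))
T = -7435/2124 (T = -7/2 + 1/(-876 + (-664 - 1*584)) = -7/2 + 1/(-876 + (-664 - 584)) = -7/2 + 1/(-876 - 1248) = -7/2 + 1/(-2124) = -7/2 - 1/2124 = -7435/2124 ≈ -3.5005)
T + b(10 - 1*(-5)) = -7435/2124 + sqrt(2)*sqrt(10 - 1*(-5)) = -7435/2124 + sqrt(2)*sqrt(10 + 5) = -7435/2124 + sqrt(2)*sqrt(15) = -7435/2124 + sqrt(30)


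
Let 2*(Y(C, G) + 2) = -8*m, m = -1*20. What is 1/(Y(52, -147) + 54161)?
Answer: 1/54239 ≈ 1.8437e-5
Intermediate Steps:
m = -20
Y(C, G) = 78 (Y(C, G) = -2 + (-8*(-20))/2 = -2 + (½)*160 = -2 + 80 = 78)
1/(Y(52, -147) + 54161) = 1/(78 + 54161) = 1/54239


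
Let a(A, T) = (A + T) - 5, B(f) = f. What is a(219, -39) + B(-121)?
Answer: 54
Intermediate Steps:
a(A, T) = -5 + A + T
a(219, -39) + B(-121) = (-5 + 219 - 39) - 121 = 175 - 121 = 54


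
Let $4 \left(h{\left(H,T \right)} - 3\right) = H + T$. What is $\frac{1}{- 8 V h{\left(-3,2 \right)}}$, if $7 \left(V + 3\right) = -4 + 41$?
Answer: $- \frac{7}{352} \approx -0.019886$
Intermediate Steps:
$h{\left(H,T \right)} = 3 + \frac{H}{4} + \frac{T}{4}$ ($h{\left(H,T \right)} = 3 + \frac{H + T}{4} = 3 + \left(\frac{H}{4} + \frac{T}{4}\right) = 3 + \frac{H}{4} + \frac{T}{4}$)
$V = \frac{16}{7}$ ($V = -3 + \frac{-4 + 41}{7} = -3 + \frac{1}{7} \cdot 37 = -3 + \frac{37}{7} = \frac{16}{7} \approx 2.2857$)
$\frac{1}{- 8 V h{\left(-3,2 \right)}} = \frac{1}{\left(-8\right) \frac{16}{7} \left(3 + \frac{1}{4} \left(-3\right) + \frac{1}{4} \cdot 2\right)} = \frac{1}{\left(- \frac{128}{7}\right) \left(3 - \frac{3}{4} + \frac{1}{2}\right)} = \frac{1}{\left(- \frac{128}{7}\right) \frac{11}{4}} = \frac{1}{- \frac{352}{7}} = - \frac{7}{352}$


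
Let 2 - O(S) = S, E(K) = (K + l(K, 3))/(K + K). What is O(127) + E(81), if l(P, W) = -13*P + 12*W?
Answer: -1177/9 ≈ -130.78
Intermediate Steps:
E(K) = (36 - 12*K)/(2*K) (E(K) = (K + (-13*K + 12*3))/(K + K) = (K + (-13*K + 36))/((2*K)) = (K + (36 - 13*K))*(1/(2*K)) = (36 - 12*K)*(1/(2*K)) = (36 - 12*K)/(2*K))
O(S) = 2 - S
O(127) + E(81) = (2 - 1*127) + (-6 + 18/81) = (2 - 127) + (-6 + 18*(1/81)) = -125 + (-6 + 2/9) = -125 - 52/9 = -1177/9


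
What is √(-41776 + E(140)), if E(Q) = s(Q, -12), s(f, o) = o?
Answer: 2*I*√10447 ≈ 204.42*I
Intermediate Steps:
E(Q) = -12
√(-41776 + E(140)) = √(-41776 - 12) = √(-41788) = 2*I*√10447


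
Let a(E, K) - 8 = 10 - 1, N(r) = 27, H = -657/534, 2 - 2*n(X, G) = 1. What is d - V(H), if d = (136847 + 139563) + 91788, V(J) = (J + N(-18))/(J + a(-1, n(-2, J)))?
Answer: 1033527199/2807 ≈ 3.6820e+5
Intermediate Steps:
n(X, G) = ½ (n(X, G) = 1 - ½*1 = 1 - ½ = ½)
H = -219/178 (H = -657*1/534 = -219/178 ≈ -1.2303)
a(E, K) = 17 (a(E, K) = 8 + (10 - 1) = 8 + 9 = 17)
V(J) = (27 + J)/(17 + J) (V(J) = (J + 27)/(J + 17) = (27 + J)/(17 + J))
d = 368198 (d = 276410 + 91788 = 368198)
d - V(H) = 368198 - (27 - 219/178)/(17 - 219/178) = 368198 - 4587/(2807/178*178) = 368198 - 178*4587/(2807*178) = 368198 - 1*4587/2807 = 368198 - 4587/2807 = 1033527199/2807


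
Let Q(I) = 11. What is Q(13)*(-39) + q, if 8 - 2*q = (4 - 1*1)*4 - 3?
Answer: -859/2 ≈ -429.50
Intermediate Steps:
q = -½ (q = 4 - ((4 - 1*1)*4 - 3)/2 = 4 - ((4 - 1)*4 - 3)/2 = 4 - (3*4 - 3)/2 = 4 - (12 - 3)/2 = 4 - ½*9 = 4 - 9/2 = -½ ≈ -0.50000)
Q(13)*(-39) + q = 11*(-39) - ½ = -429 - ½ = -859/2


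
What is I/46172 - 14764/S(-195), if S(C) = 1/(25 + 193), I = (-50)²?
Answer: -37151745111/11543 ≈ -3.2186e+6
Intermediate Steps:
I = 2500
S(C) = 1/218
I/46172 - 14764/S(-195) = 2500/46172 - 14764/1/218 = 2500*(1/46172) - 14764*218 = 625/11543 - 3218552 = -37151745111/11543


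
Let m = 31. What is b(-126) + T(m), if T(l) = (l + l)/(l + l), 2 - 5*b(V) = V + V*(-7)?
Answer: -749/5 ≈ -149.80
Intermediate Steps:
b(V) = ⅖ + 6*V/5 (b(V) = ⅖ - (V + V*(-7))/5 = ⅖ - (V - 7*V)/5 = ⅖ - (-6)*V/5 = ⅖ + 6*V/5)
T(l) = 1 (T(l) = (2*l)/((2*l)) = (2*l)*(1/(2*l)) = 1)
b(-126) + T(m) = (⅖ + (6/5)*(-126)) + 1 = (⅖ - 756/5) + 1 = -754/5 + 1 = -749/5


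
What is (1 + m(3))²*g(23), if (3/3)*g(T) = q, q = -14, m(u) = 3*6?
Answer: -5054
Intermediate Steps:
m(u) = 18
g(T) = -14
(1 + m(3))²*g(23) = (1 + 18)²*(-14) = 19²*(-14) = 361*(-14) = -5054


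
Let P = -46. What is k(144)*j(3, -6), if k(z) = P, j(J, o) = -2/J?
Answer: 92/3 ≈ 30.667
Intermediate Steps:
k(z) = -46
k(144)*j(3, -6) = -(-92)/3 = -46*(-2/3) = 92/3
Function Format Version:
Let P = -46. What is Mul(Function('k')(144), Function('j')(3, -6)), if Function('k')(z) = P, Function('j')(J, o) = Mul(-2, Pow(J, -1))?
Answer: Rational(92, 3) ≈ 30.667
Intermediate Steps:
Function('k')(z) = -46
Mul(Function('k')(144), Function('j')(3, -6)) = Mul(-46, Mul(-2, Pow(3, -1))) = Mul(-46, Mul(-2, Rational(1, 3))) = Mul(-46, Rational(-2, 3)) = Rational(92, 3)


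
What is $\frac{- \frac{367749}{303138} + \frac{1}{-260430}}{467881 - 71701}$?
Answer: $- \frac{1330182989}{434401626943350} \approx -3.0621 \cdot 10^{-6}$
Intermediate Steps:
$\frac{- \frac{367749}{303138} + \frac{1}{-260430}}{467881 - 71701} = \frac{\left(-367749\right) \frac{1}{303138} - \frac{1}{260430}}{396180} = \left(- \frac{40861}{33682} - \frac{1}{260430}\right) \frac{1}{396180} = \left(- \frac{2660365978}{2192950815}\right) \frac{1}{396180} = - \frac{1330182989}{434401626943350}$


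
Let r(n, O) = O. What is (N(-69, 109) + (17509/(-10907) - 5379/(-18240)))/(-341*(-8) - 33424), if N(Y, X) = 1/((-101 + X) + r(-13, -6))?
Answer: 53741189/2035591733760 ≈ 2.6401e-5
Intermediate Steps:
N(Y, X) = 1/(-107 + X) (N(Y, X) = 1/((-101 + X) - 6) = 1/(-107 + X))
(N(-69, 109) + (17509/(-10907) - 5379/(-18240)))/(-341*(-8) - 33424) = (1/(-107 + 109) + (17509/(-10907) - 5379/(-18240)))/(-341*(-8) - 33424) = (1/2 + (17509*(-1/10907) - 5379*(-1/18240)))/(2728 - 33424) = (½ + (-17509/10907 + 1793/6080))/(-30696) = (½ - 86898469/66314560)*(-1/30696) = -53741189/66314560*(-1/30696) = 53741189/2035591733760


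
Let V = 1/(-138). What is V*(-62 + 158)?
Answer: -16/23 ≈ -0.69565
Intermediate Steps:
V = -1/138 ≈ -0.0072464
V*(-62 + 158) = -(-62 + 158)/138 = -1/138*96 = -16/23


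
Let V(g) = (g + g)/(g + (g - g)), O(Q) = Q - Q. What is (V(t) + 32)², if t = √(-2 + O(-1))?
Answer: 1156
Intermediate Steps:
O(Q) = 0
t = I*√2 (t = √(-2 + 0) = √(-2) = I*√2 ≈ 1.4142*I)
V(g) = 2 (V(g) = (2*g)/(g + 0) = (2*g)/g = 2)
(V(t) + 32)² = (2 + 32)² = 34² = 1156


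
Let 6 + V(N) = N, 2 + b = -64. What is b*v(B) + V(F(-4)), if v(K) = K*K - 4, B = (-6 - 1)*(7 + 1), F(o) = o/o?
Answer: -206717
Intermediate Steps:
F(o) = 1
b = -66 (b = -2 - 64 = -66)
V(N) = -6 + N
B = -56 (B = -7*8 = -56)
v(K) = -4 + K² (v(K) = K² - 4 = -4 + K²)
b*v(B) + V(F(-4)) = -66*(-4 + (-56)²) + (-6 + 1) = -66*(-4 + 3136) - 5 = -66*3132 - 5 = -206712 - 5 = -206717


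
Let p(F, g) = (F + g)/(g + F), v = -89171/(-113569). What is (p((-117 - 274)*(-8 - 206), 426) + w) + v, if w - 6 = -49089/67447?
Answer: 54058546197/7659888343 ≈ 7.0574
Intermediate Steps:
w = 355593/67447 (w = 6 - 49089/67447 = 355593/67447 ≈ 5.2722)
v = 89171/113569 (v = -89171*(-1/113569) = 89171/113569 ≈ 0.78517)
p(F, g) = 1 (p(F, g) = (F + g)/(F + g) = 1)
(p((-117 - 274)*(-8 - 206), 426) + w) + v = (1 + 355593/67447) + 89171/113569 = 423040/67447 + 89171/113569 = 54058546197/7659888343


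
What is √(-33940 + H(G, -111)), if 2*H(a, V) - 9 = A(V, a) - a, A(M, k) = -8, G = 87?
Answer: I*√33983 ≈ 184.34*I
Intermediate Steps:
H(a, V) = ½ - a/2 (H(a, V) = 9/2 + (-8 - a)/2 = 9/2 + (-4 - a/2) = ½ - a/2)
√(-33940 + H(G, -111)) = √(-33940 + (½ - ½*87)) = √(-33940 + (½ - 87/2)) = √(-33940 - 43) = √(-33983) = I*√33983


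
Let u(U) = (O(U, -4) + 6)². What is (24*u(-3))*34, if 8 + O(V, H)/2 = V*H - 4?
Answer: 29376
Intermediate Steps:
O(V, H) = -24 + 2*H*V (O(V, H) = -16 + 2*(V*H - 4) = -16 + 2*(H*V - 4) = -16 + 2*(-4 + H*V) = -16 + (-8 + 2*H*V) = -24 + 2*H*V)
u(U) = (-18 - 8*U)² (u(U) = ((-24 + 2*(-4)*U) + 6)² = ((-24 - 8*U) + 6)² = (-18 - 8*U)²)
(24*u(-3))*34 = (24*(4*(9 + 4*(-3))²))*34 = (24*(4*(9 - 12)²))*34 = (24*(4*(-3)²))*34 = (24*(4*9))*34 = (24*36)*34 = 864*34 = 29376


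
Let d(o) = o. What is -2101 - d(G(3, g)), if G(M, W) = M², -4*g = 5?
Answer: -2110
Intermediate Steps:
g = -5/4 (g = -¼*5 = -5/4 ≈ -1.2500)
-2101 - d(G(3, g)) = -2101 - 1*3² = -2101 - 1*9 = -2101 - 9 = -2110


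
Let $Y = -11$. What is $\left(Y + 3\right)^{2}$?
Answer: $64$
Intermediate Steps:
$\left(Y + 3\right)^{2} = \left(-11 + 3\right)^{2} = \left(-8\right)^{2} = 64$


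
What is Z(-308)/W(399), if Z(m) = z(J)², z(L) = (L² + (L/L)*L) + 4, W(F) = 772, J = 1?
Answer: 9/193 ≈ 0.046632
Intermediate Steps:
z(L) = 4 + L + L² (z(L) = (L² + 1*L) + 4 = (L² + L) + 4 = (L + L²) + 4 = 4 + L + L²)
Z(m) = 36 (Z(m) = (4 + 1 + 1²)² = (4 + 1 + 1)² = 6² = 36)
Z(-308)/W(399) = 36/772 = 36*(1/772) = 9/193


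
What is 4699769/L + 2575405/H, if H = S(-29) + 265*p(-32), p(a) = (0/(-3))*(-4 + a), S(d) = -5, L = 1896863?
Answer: -977033391134/1896863 ≈ -5.1508e+5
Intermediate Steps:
p(a) = 0 (p(a) = (0*(-⅓))*(-4 + a) = 0*(-4 + a) = 0)
H = -5 (H = -5 + 265*0 = -5 + 0 = -5)
4699769/L + 2575405/H = 4699769/1896863 + 2575405/(-5) = 4699769*(1/1896863) + 2575405*(-⅕) = 4699769/1896863 - 515081 = -977033391134/1896863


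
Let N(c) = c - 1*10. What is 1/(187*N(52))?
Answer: 1/7854 ≈ 0.00012732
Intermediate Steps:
N(c) = -10 + c (N(c) = c - 10 = -10 + c)
1/(187*N(52)) = 1/(187*(-10 + 52)) = 1/(187*42) = 1/7854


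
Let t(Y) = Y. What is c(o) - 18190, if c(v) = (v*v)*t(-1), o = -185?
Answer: -52415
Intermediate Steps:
c(v) = -v² (c(v) = (v*v)*(-1) = v²*(-1) = -v²)
c(o) - 18190 = -1*(-185)² - 18190 = -1*34225 - 18190 = -34225 - 18190 = -52415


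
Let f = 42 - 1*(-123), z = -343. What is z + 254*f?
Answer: 41567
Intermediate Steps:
f = 165 (f = 42 + 123 = 165)
z + 254*f = -343 + 254*165 = -343 + 41910 = 41567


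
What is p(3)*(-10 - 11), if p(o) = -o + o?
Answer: 0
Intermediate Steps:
p(o) = 0
p(3)*(-10 - 11) = 0*(-10 - 11) = 0*(-21) = 0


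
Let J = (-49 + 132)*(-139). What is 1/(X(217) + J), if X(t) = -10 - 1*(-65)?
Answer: -1/11482 ≈ -8.7093e-5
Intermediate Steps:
J = -11537 (J = 83*(-139) = -11537)
X(t) = 55 (X(t) = -10 + 65 = 55)
1/(X(217) + J) = 1/(55 - 11537) = 1/(-11482) = -1/11482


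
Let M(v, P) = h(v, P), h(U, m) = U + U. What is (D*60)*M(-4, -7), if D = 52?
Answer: -24960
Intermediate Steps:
h(U, m) = 2*U
M(v, P) = 2*v
(D*60)*M(-4, -7) = (52*60)*(2*(-4)) = 3120*(-8) = -24960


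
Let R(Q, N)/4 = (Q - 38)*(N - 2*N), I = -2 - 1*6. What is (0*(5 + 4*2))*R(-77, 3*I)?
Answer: 0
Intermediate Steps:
I = -8 (I = -2 - 6 = -8)
R(Q, N) = -4*N*(-38 + Q) (R(Q, N) = 4*((Q - 38)*(N - 2*N)) = 4*((-38 + Q)*(-N)) = 4*(-N*(-38 + Q)) = -4*N*(-38 + Q))
(0*(5 + 4*2))*R(-77, 3*I) = (0*(5 + 4*2))*(4*(3*(-8))*(38 - 1*(-77))) = (0*(5 + 8))*(4*(-24)*(38 + 77)) = (0*13)*(4*(-24)*115) = 0*(-11040) = 0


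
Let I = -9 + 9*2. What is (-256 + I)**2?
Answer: 61009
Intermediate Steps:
I = 9 (I = -9 + 18 = 9)
(-256 + I)**2 = (-256 + 9)**2 = (-247)**2 = 61009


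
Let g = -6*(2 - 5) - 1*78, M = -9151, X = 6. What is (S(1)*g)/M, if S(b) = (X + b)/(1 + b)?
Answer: 210/9151 ≈ 0.022948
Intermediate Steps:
S(b) = (6 + b)/(1 + b)
g = -60 (g = -6*(-3) - 78 = 18 - 78 = -60)
(S(1)*g)/M = (((6 + 1)/(1 + 1))*(-60))/(-9151) = ((7/2)*(-60))*(-1/9151) = -210*(-1/9151) = 210/9151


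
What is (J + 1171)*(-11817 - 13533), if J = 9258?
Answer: -264375150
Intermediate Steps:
(J + 1171)*(-11817 - 13533) = (9258 + 1171)*(-11817 - 13533) = 10429*(-25350) = -264375150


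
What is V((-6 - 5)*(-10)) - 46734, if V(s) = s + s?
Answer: -46514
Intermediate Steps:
V(s) = 2*s
V((-6 - 5)*(-10)) - 46734 = 2*((-6 - 5)*(-10)) - 46734 = 2*(-11*(-10)) - 46734 = 2*110 - 46734 = 220 - 46734 = -46514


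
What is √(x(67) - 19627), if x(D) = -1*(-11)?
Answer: 4*I*√1226 ≈ 140.06*I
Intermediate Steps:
x(D) = 11
√(x(67) - 19627) = √(11 - 19627) = √(-19616) = 4*I*√1226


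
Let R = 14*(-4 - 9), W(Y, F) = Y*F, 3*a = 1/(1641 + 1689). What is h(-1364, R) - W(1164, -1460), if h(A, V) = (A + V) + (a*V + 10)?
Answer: 8481030389/4995 ≈ 1.6979e+6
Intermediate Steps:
a = 1/9990 (a = 1/(3*(1641 + 1689)) = (1/3)/3330 = (1/3)*(1/3330) = 1/9990 ≈ 0.00010010)
W(Y, F) = F*Y
R = -182 (R = 14*(-13) = -182)
h(A, V) = 10 + A + 9991*V/9990 (h(A, V) = (A + V) + (V/9990 + 10) = (A + V) + (10 + V/9990) = 10 + A + 9991*V/9990)
h(-1364, R) - W(1164, -1460) = (10 - 1364 + (9991/9990)*(-182)) - (-1460)*1164 = (10 - 1364 - 909181/4995) - 1*(-1699440) = -7672411/4995 + 1699440 = 8481030389/4995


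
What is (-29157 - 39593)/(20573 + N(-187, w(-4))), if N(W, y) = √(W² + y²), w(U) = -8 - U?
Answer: -707196875/211606672 + 34375*√34985/211606672 ≈ -3.3116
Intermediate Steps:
(-29157 - 39593)/(20573 + N(-187, w(-4))) = (-29157 - 39593)/(20573 + √((-187)² + (-8 - 1*(-4))²)) = -68750/(20573 + √(34969 + (-8 + 4)²)) = -68750/(20573 + √(34969 + (-4)²)) = -68750/(20573 + √(34969 + 16)) = -68750/(20573 + √34985)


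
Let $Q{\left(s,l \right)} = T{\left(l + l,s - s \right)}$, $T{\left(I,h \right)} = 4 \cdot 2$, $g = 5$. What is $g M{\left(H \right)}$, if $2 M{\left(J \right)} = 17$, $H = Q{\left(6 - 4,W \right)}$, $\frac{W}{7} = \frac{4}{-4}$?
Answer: $\frac{85}{2} \approx 42.5$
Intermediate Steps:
$W = -7$ ($W = 7 \frac{4}{-4} = 7 \cdot 4 \left(- \frac{1}{4}\right) = 7 \left(-1\right) = -7$)
$T{\left(I,h \right)} = 8$
$Q{\left(s,l \right)} = 8$
$H = 8$
$M{\left(J \right)} = \frac{17}{2}$ ($M{\left(J \right)} = \frac{1}{2} \cdot 17 = \frac{17}{2}$)
$g M{\left(H \right)} = 5 \cdot \frac{17}{2} = \frac{85}{2}$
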